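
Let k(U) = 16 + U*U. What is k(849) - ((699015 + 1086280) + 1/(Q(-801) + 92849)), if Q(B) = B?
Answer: -97983070945/92048 ≈ -1.0645e+6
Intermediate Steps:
k(U) = 16 + U²
k(849) - ((699015 + 1086280) + 1/(Q(-801) + 92849)) = (16 + 849²) - ((699015 + 1086280) + 1/(-801 + 92849)) = (16 + 720801) - (1785295 + 1/92048) = 720817 - (1785295 + 1/92048) = 720817 - 1*164332834161/92048 = 720817 - 164332834161/92048 = -97983070945/92048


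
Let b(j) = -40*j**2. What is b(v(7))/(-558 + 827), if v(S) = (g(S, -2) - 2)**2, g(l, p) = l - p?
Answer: -96040/269 ≈ -357.03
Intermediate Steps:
v(S) = S**2 (v(S) = ((S - 1*(-2)) - 2)**2 = ((S + 2) - 2)**2 = ((2 + S) - 2)**2 = S**2)
b(v(7))/(-558 + 827) = (-40*(7**2)**2)/(-558 + 827) = (-40*49**2)/269 = (-40*2401)/269 = (1/269)*(-96040) = -96040/269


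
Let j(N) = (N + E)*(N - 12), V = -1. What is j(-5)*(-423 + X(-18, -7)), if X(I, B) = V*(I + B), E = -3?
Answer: -54128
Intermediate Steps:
X(I, B) = -B - I (X(I, B) = -(I + B) = -(B + I) = -B - I)
j(N) = (-12 + N)*(-3 + N) (j(N) = (N - 3)*(N - 12) = (-3 + N)*(-12 + N) = (-12 + N)*(-3 + N))
j(-5)*(-423 + X(-18, -7)) = (36 + (-5)² - 15*(-5))*(-423 + (-1*(-7) - 1*(-18))) = (36 + 25 + 75)*(-423 + (7 + 18)) = 136*(-423 + 25) = 136*(-398) = -54128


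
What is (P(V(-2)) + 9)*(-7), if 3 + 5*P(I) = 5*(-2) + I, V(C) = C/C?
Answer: -231/5 ≈ -46.200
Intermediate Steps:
V(C) = 1
P(I) = -13/5 + I/5 (P(I) = -⅗ + (5*(-2) + I)/5 = -⅗ + (-10 + I)/5 = -⅗ + (-2 + I/5) = -13/5 + I/5)
(P(V(-2)) + 9)*(-7) = ((-13/5 + (⅕)*1) + 9)*(-7) = ((-13/5 + ⅕) + 9)*(-7) = (-12/5 + 9)*(-7) = (33/5)*(-7) = -231/5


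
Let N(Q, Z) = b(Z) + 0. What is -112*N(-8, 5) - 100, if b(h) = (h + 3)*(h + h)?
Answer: -9060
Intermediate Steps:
b(h) = 2*h*(3 + h) (b(h) = (3 + h)*(2*h) = 2*h*(3 + h))
N(Q, Z) = 2*Z*(3 + Z) (N(Q, Z) = 2*Z*(3 + Z) + 0 = 2*Z*(3 + Z))
-112*N(-8, 5) - 100 = -224*5*(3 + 5) - 100 = -224*5*8 - 100 = -112*80 - 100 = -8960 - 100 = -9060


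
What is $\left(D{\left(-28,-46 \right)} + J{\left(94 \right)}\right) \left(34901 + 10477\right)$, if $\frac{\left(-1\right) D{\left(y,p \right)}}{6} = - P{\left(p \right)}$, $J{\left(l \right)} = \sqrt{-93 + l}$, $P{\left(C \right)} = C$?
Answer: $-12478950$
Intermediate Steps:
$D{\left(y,p \right)} = 6 p$ ($D{\left(y,p \right)} = - 6 \left(- p\right) = 6 p$)
$\left(D{\left(-28,-46 \right)} + J{\left(94 \right)}\right) \left(34901 + 10477\right) = \left(6 \left(-46\right) + \sqrt{-93 + 94}\right) \left(34901 + 10477\right) = \left(-276 + \sqrt{1}\right) 45378 = \left(-276 + 1\right) 45378 = \left(-275\right) 45378 = -12478950$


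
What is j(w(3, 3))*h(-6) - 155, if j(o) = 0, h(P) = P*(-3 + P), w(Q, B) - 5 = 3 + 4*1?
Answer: -155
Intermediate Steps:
w(Q, B) = 12 (w(Q, B) = 5 + (3 + 4*1) = 5 + (3 + 4) = 5 + 7 = 12)
j(w(3, 3))*h(-6) - 155 = 0*(-6*(-3 - 6)) - 155 = 0*(-6*(-9)) - 155 = 0*54 - 155 = 0 - 155 = -155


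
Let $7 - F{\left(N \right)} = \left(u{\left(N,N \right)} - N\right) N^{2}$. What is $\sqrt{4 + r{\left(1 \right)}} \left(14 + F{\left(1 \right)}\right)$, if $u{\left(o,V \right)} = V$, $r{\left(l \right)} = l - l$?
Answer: $42$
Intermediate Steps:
$r{\left(l \right)} = 0$
$F{\left(N \right)} = 7$ ($F{\left(N \right)} = 7 - \left(N - N\right) N^{2} = 7 - 0 N^{2} = 7 - 0 = 7 + 0 = 7$)
$\sqrt{4 + r{\left(1 \right)}} \left(14 + F{\left(1 \right)}\right) = \sqrt{4 + 0} \left(14 + 7\right) = \sqrt{4} \cdot 21 = 2 \cdot 21 = 42$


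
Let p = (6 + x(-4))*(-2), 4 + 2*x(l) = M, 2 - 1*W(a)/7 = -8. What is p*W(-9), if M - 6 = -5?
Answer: -630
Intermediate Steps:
M = 1 (M = 6 - 5 = 1)
W(a) = 70 (W(a) = 14 - 7*(-8) = 14 + 56 = 70)
x(l) = -3/2 (x(l) = -2 + (½)*1 = -2 + ½ = -3/2)
p = -9 (p = (6 - 3/2)*(-2) = (9/2)*(-2) = -9)
p*W(-9) = -9*70 = -630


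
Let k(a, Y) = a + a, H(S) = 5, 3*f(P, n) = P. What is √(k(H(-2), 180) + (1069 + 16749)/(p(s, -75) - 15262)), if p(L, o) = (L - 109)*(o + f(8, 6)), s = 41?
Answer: √1992482845/15515 ≈ 2.8770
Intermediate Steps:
f(P, n) = P/3
p(L, o) = (-109 + L)*(8/3 + o) (p(L, o) = (L - 109)*(o + (⅓)*8) = (-109 + L)*(o + 8/3) = (-109 + L)*(8/3 + o))
k(a, Y) = 2*a
√(k(H(-2), 180) + (1069 + 16749)/(p(s, -75) - 15262)) = √(2*5 + (1069 + 16749)/((-872/3 - 109*(-75) + (8/3)*41 + 41*(-75)) - 15262)) = √(10 + 17818/((-872/3 + 8175 + 328/3 - 3075) - 15262)) = √(10 + 17818/(14756/3 - 15262)) = √(10 + 17818/(-31030/3)) = √(10 + 17818*(-3/31030)) = √(10 - 26727/15515) = √(128423/15515) = √1992482845/15515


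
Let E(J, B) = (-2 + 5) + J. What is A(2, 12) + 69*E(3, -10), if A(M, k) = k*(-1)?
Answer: 402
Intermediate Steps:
E(J, B) = 3 + J
A(M, k) = -k
A(2, 12) + 69*E(3, -10) = -1*12 + 69*(3 + 3) = -12 + 69*6 = -12 + 414 = 402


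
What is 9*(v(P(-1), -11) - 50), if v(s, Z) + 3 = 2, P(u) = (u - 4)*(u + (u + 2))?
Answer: -459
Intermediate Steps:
P(u) = (-4 + u)*(2 + 2*u) (P(u) = (-4 + u)*(u + (2 + u)) = (-4 + u)*(2 + 2*u))
v(s, Z) = -1 (v(s, Z) = -3 + 2 = -1)
9*(v(P(-1), -11) - 50) = 9*(-1 - 50) = 9*(-51) = -459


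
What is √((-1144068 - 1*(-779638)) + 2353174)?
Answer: 2*√497186 ≈ 1410.2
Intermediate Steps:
√((-1144068 - 1*(-779638)) + 2353174) = √((-1144068 + 779638) + 2353174) = √(-364430 + 2353174) = √1988744 = 2*√497186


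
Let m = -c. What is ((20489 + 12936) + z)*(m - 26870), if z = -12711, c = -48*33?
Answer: -523774204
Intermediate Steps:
c = -1584
m = 1584 (m = -1*(-1584) = 1584)
((20489 + 12936) + z)*(m - 26870) = ((20489 + 12936) - 12711)*(1584 - 26870) = (33425 - 12711)*(-25286) = 20714*(-25286) = -523774204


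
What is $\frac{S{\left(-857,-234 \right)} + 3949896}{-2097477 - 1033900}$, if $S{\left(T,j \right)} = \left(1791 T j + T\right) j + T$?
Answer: $\frac{84040122995}{3131377} \approx 26838.0$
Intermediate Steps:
$S{\left(T,j \right)} = T + j \left(T + 1791 T j\right)$ ($S{\left(T,j \right)} = \left(1791 T j + T\right) j + T = \left(T + 1791 T j\right) j + T = j \left(T + 1791 T j\right) + T = T + j \left(T + 1791 T j\right)$)
$\frac{S{\left(-857,-234 \right)} + 3949896}{-2097477 - 1033900} = \frac{- 857 \left(1 - 234 + 1791 \left(-234\right)^{2}\right) + 3949896}{-2097477 - 1033900} = \frac{- 857 \left(1 - 234 + 1791 \cdot 54756\right) + 3949896}{-3131377} = \left(- 857 \left(1 - 234 + 98067996\right) + 3949896\right) \left(- \frac{1}{3131377}\right) = \left(\left(-857\right) 98067763 + 3949896\right) \left(- \frac{1}{3131377}\right) = \left(-84044072891 + 3949896\right) \left(- \frac{1}{3131377}\right) = \left(-84040122995\right) \left(- \frac{1}{3131377}\right) = \frac{84040122995}{3131377}$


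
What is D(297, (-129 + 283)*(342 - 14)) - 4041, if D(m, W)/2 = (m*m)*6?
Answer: 1054467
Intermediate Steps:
D(m, W) = 12*m**2 (D(m, W) = 2*((m*m)*6) = 2*(m**2*6) = 2*(6*m**2) = 12*m**2)
D(297, (-129 + 283)*(342 - 14)) - 4041 = 12*297**2 - 4041 = 12*88209 - 4041 = 1058508 - 4041 = 1054467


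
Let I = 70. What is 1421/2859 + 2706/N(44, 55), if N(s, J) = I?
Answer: 3917962/100065 ≈ 39.154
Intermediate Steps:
N(s, J) = 70
1421/2859 + 2706/N(44, 55) = 1421/2859 + 2706/70 = 1421*(1/2859) + 2706*(1/70) = 1421/2859 + 1353/35 = 3917962/100065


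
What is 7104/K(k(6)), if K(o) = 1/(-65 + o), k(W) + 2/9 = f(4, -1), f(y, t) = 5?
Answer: -1283456/3 ≈ -4.2782e+5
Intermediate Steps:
k(W) = 43/9 (k(W) = -2/9 + 5 = 43/9)
7104/K(k(6)) = 7104/(1/(-65 + 43/9)) = 7104/(1/(-542/9)) = 7104/(-9/542) = 7104*(-542/9) = -1283456/3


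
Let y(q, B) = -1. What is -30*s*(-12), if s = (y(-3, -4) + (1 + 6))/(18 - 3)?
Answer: 144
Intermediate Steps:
s = ⅖ (s = (-1 + (1 + 6))/(18 - 3) = (-1 + 7)/15 = 6*(1/15) = ⅖ ≈ 0.40000)
-30*s*(-12) = -30*⅖*(-12) = -12*(-12) = 144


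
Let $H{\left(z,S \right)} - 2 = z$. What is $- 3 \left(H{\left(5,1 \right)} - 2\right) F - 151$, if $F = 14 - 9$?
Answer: $-226$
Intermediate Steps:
$F = 5$ ($F = 14 - 9 = 5$)
$H{\left(z,S \right)} = 2 + z$
$- 3 \left(H{\left(5,1 \right)} - 2\right) F - 151 = - 3 \left(\left(2 + 5\right) - 2\right) 5 - 151 = - 3 \left(7 - 2\right) 5 - 151 = \left(-3\right) 5 \cdot 5 - 151 = \left(-15\right) 5 - 151 = -75 - 151 = -226$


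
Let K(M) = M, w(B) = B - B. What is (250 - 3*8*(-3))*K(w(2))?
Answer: 0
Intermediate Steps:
w(B) = 0
(250 - 3*8*(-3))*K(w(2)) = (250 - 3*8*(-3))*0 = (250 - 24*(-3))*0 = (250 + 72)*0 = 322*0 = 0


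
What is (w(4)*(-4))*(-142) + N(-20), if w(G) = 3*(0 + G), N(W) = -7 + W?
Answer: 6789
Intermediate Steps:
w(G) = 3*G
(w(4)*(-4))*(-142) + N(-20) = ((3*4)*(-4))*(-142) + (-7 - 20) = (12*(-4))*(-142) - 27 = -48*(-142) - 27 = 6816 - 27 = 6789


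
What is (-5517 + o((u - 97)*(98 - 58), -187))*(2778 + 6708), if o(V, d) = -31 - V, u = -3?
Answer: -14684328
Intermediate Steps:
(-5517 + o((u - 97)*(98 - 58), -187))*(2778 + 6708) = (-5517 + (-31 - (-3 - 97)*(98 - 58)))*(2778 + 6708) = (-5517 + (-31 - (-100)*40))*9486 = (-5517 + (-31 - 1*(-4000)))*9486 = (-5517 + (-31 + 4000))*9486 = (-5517 + 3969)*9486 = -1548*9486 = -14684328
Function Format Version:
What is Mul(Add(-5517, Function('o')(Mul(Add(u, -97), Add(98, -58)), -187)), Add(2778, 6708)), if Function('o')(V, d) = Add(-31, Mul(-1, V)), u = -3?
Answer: -14684328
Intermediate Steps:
Mul(Add(-5517, Function('o')(Mul(Add(u, -97), Add(98, -58)), -187)), Add(2778, 6708)) = Mul(Add(-5517, Add(-31, Mul(-1, Mul(Add(-3, -97), Add(98, -58))))), Add(2778, 6708)) = Mul(Add(-5517, Add(-31, Mul(-1, Mul(-100, 40)))), 9486) = Mul(Add(-5517, Add(-31, Mul(-1, -4000))), 9486) = Mul(Add(-5517, Add(-31, 4000)), 9486) = Mul(Add(-5517, 3969), 9486) = Mul(-1548, 9486) = -14684328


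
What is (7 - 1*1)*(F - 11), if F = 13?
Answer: 12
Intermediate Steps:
(7 - 1*1)*(F - 11) = (7 - 1*1)*(13 - 11) = (7 - 1)*2 = 6*2 = 12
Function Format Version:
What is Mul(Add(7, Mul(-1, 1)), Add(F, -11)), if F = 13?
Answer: 12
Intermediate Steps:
Mul(Add(7, Mul(-1, 1)), Add(F, -11)) = Mul(Add(7, Mul(-1, 1)), Add(13, -11)) = Mul(Add(7, -1), 2) = Mul(6, 2) = 12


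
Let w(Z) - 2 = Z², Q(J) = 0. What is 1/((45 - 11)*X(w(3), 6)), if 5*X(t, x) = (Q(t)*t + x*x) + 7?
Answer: 5/1462 ≈ 0.0034200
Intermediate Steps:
w(Z) = 2 + Z²
X(t, x) = 7/5 + x²/5 (X(t, x) = ((0*t + x*x) + 7)/5 = ((0 + x²) + 7)/5 = (x² + 7)/5 = (7 + x²)/5 = 7/5 + x²/5)
1/((45 - 11)*X(w(3), 6)) = 1/((45 - 11)*(7/5 + (⅕)*6²)) = 1/(34*(7/5 + (⅕)*36)) = 1/(34*(7/5 + 36/5)) = 1/(34*(43/5)) = 1/(1462/5) = 5/1462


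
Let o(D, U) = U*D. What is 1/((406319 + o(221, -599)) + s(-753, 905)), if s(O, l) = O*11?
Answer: 1/265657 ≈ 3.7643e-6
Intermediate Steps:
o(D, U) = D*U
s(O, l) = 11*O
1/((406319 + o(221, -599)) + s(-753, 905)) = 1/((406319 + 221*(-599)) + 11*(-753)) = 1/((406319 - 132379) - 8283) = 1/(273940 - 8283) = 1/265657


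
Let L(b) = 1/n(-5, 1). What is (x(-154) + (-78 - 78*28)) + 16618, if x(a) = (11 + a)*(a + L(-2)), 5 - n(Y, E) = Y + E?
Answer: 327259/9 ≈ 36362.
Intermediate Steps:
n(Y, E) = 5 - E - Y (n(Y, E) = 5 - (Y + E) = 5 - (E + Y) = 5 + (-E - Y) = 5 - E - Y)
L(b) = ⅑ (L(b) = 1/(5 - 1*1 - 1*(-5)) = 1/(5 - 1 + 5) = 1/9 = ⅑)
x(a) = (11 + a)*(⅑ + a) (x(a) = (11 + a)*(a + ⅑) = (11 + a)*(⅑ + a))
(x(-154) + (-78 - 78*28)) + 16618 = ((11/9 + (-154)² + (100/9)*(-154)) + (-78 - 78*28)) + 16618 = ((11/9 + 23716 - 15400/9) + (-78 - 2184)) + 16618 = (198055/9 - 2262) + 16618 = 177697/9 + 16618 = 327259/9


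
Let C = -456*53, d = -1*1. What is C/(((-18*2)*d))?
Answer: -2014/3 ≈ -671.33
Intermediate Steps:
d = -1
C = -24168
C/(((-18*2)*d)) = -24168/(-18*2*(-1)) = -24168/((-36*(-1))) = -24168/36 = -24168*1/36 = -2014/3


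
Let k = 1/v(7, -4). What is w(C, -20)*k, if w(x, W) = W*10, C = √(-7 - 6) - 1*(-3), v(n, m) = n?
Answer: -200/7 ≈ -28.571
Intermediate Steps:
C = 3 + I*√13 (C = √(-13) + 3 = I*√13 + 3 = 3 + I*√13 ≈ 3.0 + 3.6056*I)
k = ⅐ (k = 1/7 = ⅐ ≈ 0.14286)
w(x, W) = 10*W
w(C, -20)*k = (10*(-20))*(⅐) = -200*⅐ = -200/7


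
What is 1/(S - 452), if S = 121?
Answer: -1/331 ≈ -0.0030211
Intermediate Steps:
1/(S - 452) = 1/(121 - 452) = 1/(-331) = -1/331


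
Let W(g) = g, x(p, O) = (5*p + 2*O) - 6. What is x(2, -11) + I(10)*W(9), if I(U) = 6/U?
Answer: -63/5 ≈ -12.600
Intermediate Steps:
x(p, O) = -6 + 2*O + 5*p (x(p, O) = (2*O + 5*p) - 6 = -6 + 2*O + 5*p)
x(2, -11) + I(10)*W(9) = (-6 + 2*(-11) + 5*2) + (6/10)*9 = (-6 - 22 + 10) + (6*(1/10))*9 = -18 + (3/5)*9 = -18 + 27/5 = -63/5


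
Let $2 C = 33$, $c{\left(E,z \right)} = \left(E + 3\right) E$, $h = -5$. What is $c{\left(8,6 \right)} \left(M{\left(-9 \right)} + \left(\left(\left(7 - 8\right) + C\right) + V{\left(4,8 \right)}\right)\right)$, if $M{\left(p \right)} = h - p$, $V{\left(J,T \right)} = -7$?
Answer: $1100$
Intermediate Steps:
$c{\left(E,z \right)} = E \left(3 + E\right)$ ($c{\left(E,z \right)} = \left(3 + E\right) E = E \left(3 + E\right)$)
$C = \frac{33}{2}$ ($C = \frac{1}{2} \cdot 33 = \frac{33}{2} \approx 16.5$)
$M{\left(p \right)} = -5 - p$
$c{\left(8,6 \right)} \left(M{\left(-9 \right)} + \left(\left(\left(7 - 8\right) + C\right) + V{\left(4,8 \right)}\right)\right) = 8 \left(3 + 8\right) \left(\left(-5 - -9\right) + \left(\left(\left(7 - 8\right) + \frac{33}{2}\right) - 7\right)\right) = 8 \cdot 11 \left(\left(-5 + 9\right) + \left(\left(\left(7 - 8\right) + \frac{33}{2}\right) - 7\right)\right) = 88 \left(4 + \left(\left(-1 + \frac{33}{2}\right) - 7\right)\right) = 88 \left(4 + \left(\frac{31}{2} - 7\right)\right) = 88 \left(4 + \frac{17}{2}\right) = 88 \cdot \frac{25}{2} = 1100$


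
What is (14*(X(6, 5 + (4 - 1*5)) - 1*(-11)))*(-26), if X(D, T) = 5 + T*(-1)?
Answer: -4368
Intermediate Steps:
X(D, T) = 5 - T
(14*(X(6, 5 + (4 - 1*5)) - 1*(-11)))*(-26) = (14*((5 - (5 + (4 - 1*5))) - 1*(-11)))*(-26) = (14*((5 - (5 + (4 - 5))) + 11))*(-26) = (14*((5 - (5 - 1)) + 11))*(-26) = (14*((5 - 1*4) + 11))*(-26) = (14*((5 - 4) + 11))*(-26) = (14*(1 + 11))*(-26) = (14*12)*(-26) = 168*(-26) = -4368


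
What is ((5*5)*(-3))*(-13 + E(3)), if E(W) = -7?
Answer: 1500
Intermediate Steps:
((5*5)*(-3))*(-13 + E(3)) = ((5*5)*(-3))*(-13 - 7) = (25*(-3))*(-20) = -75*(-20) = 1500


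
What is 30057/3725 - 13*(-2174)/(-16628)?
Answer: 197255923/30969650 ≈ 6.3693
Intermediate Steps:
30057/3725 - 13*(-2174)/(-16628) = 30057*(1/3725) + 28262*(-1/16628) = 30057/3725 - 14131/8314 = 197255923/30969650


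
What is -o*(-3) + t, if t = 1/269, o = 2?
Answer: 1615/269 ≈ 6.0037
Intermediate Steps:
t = 1/269 ≈ 0.0037175
-o*(-3) + t = -1*2*(-3) + 1/269 = -2*(-3) + 1/269 = 6 + 1/269 = 1615/269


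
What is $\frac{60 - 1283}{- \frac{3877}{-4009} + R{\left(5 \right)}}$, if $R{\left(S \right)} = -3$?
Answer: $\frac{4903007}{8150} \approx 601.6$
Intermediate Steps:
$\frac{60 - 1283}{- \frac{3877}{-4009} + R{\left(5 \right)}} = \frac{60 - 1283}{- \frac{3877}{-4009} - 3} = - \frac{1223}{\left(-3877\right) \left(- \frac{1}{4009}\right) - 3} = - \frac{1223}{\frac{3877}{4009} - 3} = - \frac{1223}{- \frac{8150}{4009}} = \left(-1223\right) \left(- \frac{4009}{8150}\right) = \frac{4903007}{8150}$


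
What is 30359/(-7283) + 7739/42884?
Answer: -17542989/4398932 ≈ -3.9880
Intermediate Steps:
30359/(-7283) + 7739/42884 = 30359*(-1/7283) + 7739*(1/42884) = -30359/7283 + 109/604 = -17542989/4398932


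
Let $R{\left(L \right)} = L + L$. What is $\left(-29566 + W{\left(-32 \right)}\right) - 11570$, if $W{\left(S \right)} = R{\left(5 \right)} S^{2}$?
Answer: $-30896$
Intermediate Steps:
$R{\left(L \right)} = 2 L$
$W{\left(S \right)} = 10 S^{2}$ ($W{\left(S \right)} = 2 \cdot 5 S^{2} = 10 S^{2}$)
$\left(-29566 + W{\left(-32 \right)}\right) - 11570 = \left(-29566 + 10 \left(-32\right)^{2}\right) - 11570 = \left(-29566 + 10 \cdot 1024\right) - 11570 = \left(-29566 + 10240\right) - 11570 = -19326 - 11570 = -30896$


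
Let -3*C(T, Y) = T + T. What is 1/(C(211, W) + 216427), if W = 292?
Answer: 3/648859 ≈ 4.6235e-6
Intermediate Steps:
C(T, Y) = -2*T/3 (C(T, Y) = -(T + T)/3 = -2*T/3)
1/(C(211, W) + 216427) = 1/(-⅔*211 + 216427) = 1/(-422/3 + 216427) = 1/(648859/3) = 3/648859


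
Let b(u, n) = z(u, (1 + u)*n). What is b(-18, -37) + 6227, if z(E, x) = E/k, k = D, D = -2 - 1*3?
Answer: 31153/5 ≈ 6230.6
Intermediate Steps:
D = -5 (D = -2 - 3 = -5)
k = -5
z(E, x) = -E/5 (z(E, x) = E/(-5) = E*(-1/5) = -E/5)
b(u, n) = -u/5
b(-18, -37) + 6227 = -1/5*(-18) + 6227 = 18/5 + 6227 = 31153/5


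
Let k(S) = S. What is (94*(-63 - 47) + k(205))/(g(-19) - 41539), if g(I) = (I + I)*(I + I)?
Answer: 2027/8019 ≈ 0.25277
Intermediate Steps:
g(I) = 4*I² (g(I) = (2*I)*(2*I) = 4*I²)
(94*(-63 - 47) + k(205))/(g(-19) - 41539) = (94*(-63 - 47) + 205)/(4*(-19)² - 41539) = (94*(-110) + 205)/(4*361 - 41539) = (-10340 + 205)/(1444 - 41539) = -10135/(-40095) = -10135*(-1/40095) = 2027/8019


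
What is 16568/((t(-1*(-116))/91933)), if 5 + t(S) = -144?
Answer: -10222456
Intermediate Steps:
t(S) = -149 (t(S) = -5 - 144 = -149)
16568/((t(-1*(-116))/91933)) = 16568/((-149/91933)) = 16568/((-149*1/91933)) = 16568/(-1/617) = 16568*(-617) = -10222456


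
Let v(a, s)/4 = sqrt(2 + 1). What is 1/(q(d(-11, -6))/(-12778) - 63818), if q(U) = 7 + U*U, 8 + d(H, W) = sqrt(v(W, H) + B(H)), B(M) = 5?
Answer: -12778/(815466411 + (8 - sqrt(5 + 4*sqrt(3)))**2) ≈ -1.5670e-5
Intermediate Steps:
v(a, s) = 4*sqrt(3) (v(a, s) = 4*sqrt(2 + 1) = 4*sqrt(3))
d(H, W) = -8 + sqrt(5 + 4*sqrt(3)) (d(H, W) = -8 + sqrt(4*sqrt(3) + 5) = -8 + sqrt(5 + 4*sqrt(3)))
q(U) = 7 + U**2
1/(q(d(-11, -6))/(-12778) - 63818) = 1/((7 + (-8 + sqrt(5 + 4*sqrt(3)))**2)/(-12778) - 63818) = 1/((7 + (-8 + sqrt(5 + 4*sqrt(3)))**2)*(-1/12778) - 63818) = 1/((-7/12778 - (-8 + sqrt(5 + 4*sqrt(3)))**2/12778) - 63818) = 1/(-815466411/12778 - (-8 + sqrt(5 + 4*sqrt(3)))**2/12778)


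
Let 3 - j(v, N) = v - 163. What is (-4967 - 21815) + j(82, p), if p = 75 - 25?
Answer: -26698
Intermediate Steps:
p = 50
j(v, N) = 166 - v (j(v, N) = 3 - (v - 163) = 3 - (-163 + v) = 3 + (163 - v) = 166 - v)
(-4967 - 21815) + j(82, p) = (-4967 - 21815) + (166 - 1*82) = -26782 + (166 - 82) = -26782 + 84 = -26698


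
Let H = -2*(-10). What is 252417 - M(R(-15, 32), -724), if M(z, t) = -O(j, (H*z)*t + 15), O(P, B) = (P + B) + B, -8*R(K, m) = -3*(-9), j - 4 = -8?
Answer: 350183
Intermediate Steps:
j = -4 (j = 4 - 8 = -4)
H = 20
R(K, m) = -27/8 (R(K, m) = -(-3)*(-9)/8 = -⅛*27 = -27/8)
O(P, B) = P + 2*B (O(P, B) = (B + P) + B = P + 2*B)
M(z, t) = -26 - 40*t*z (M(z, t) = -(-4 + 2*((20*z)*t + 15)) = -(-4 + 2*(20*t*z + 15)) = -(-4 + 2*(15 + 20*t*z)) = -(-4 + (30 + 40*t*z)) = -(26 + 40*t*z) = -26 - 40*t*z)
252417 - M(R(-15, 32), -724) = 252417 - (-26 - 40*(-724)*(-27/8)) = 252417 - (-26 - 97740) = 252417 - 1*(-97766) = 252417 + 97766 = 350183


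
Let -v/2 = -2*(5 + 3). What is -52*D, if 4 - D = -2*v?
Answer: -3536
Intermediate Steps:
v = 32 (v = -(-4)*(5 + 3) = -(-4)*8 = -2*(-16) = 32)
D = 68 (D = 4 - (-2)*32 = 4 - 1*(-64) = 4 + 64 = 68)
-52*D = -52*68 = -3536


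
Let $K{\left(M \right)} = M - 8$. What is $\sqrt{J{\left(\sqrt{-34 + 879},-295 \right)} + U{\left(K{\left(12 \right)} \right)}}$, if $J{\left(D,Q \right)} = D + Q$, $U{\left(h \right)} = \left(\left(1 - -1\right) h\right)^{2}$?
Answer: $\sqrt{-231 + 13 \sqrt{5}} \approx 14.21 i$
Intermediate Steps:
$K{\left(M \right)} = -8 + M$
$U{\left(h \right)} = 4 h^{2}$ ($U{\left(h \right)} = \left(\left(1 + 1\right) h\right)^{2} = \left(2 h\right)^{2} = 4 h^{2}$)
$\sqrt{J{\left(\sqrt{-34 + 879},-295 \right)} + U{\left(K{\left(12 \right)} \right)}} = \sqrt{\left(\sqrt{-34 + 879} - 295\right) + 4 \left(-8 + 12\right)^{2}} = \sqrt{\left(\sqrt{845} - 295\right) + 4 \cdot 4^{2}} = \sqrt{\left(13 \sqrt{5} - 295\right) + 4 \cdot 16} = \sqrt{\left(-295 + 13 \sqrt{5}\right) + 64} = \sqrt{-231 + 13 \sqrt{5}}$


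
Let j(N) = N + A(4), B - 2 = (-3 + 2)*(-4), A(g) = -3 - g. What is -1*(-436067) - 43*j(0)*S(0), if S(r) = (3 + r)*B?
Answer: 441485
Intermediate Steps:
B = 6 (B = 2 + (-3 + 2)*(-4) = 2 - 1*(-4) = 2 + 4 = 6)
S(r) = 18 + 6*r (S(r) = (3 + r)*6 = 18 + 6*r)
j(N) = -7 + N (j(N) = N + (-3 - 1*4) = N + (-3 - 4) = N - 7 = -7 + N)
-1*(-436067) - 43*j(0)*S(0) = -1*(-436067) - 43*(-7 + 0)*(18 + 6*0) = 436067 - 43*(-7)*(18 + 0) = 436067 - (-301)*18 = 436067 - 1*(-5418) = 436067 + 5418 = 441485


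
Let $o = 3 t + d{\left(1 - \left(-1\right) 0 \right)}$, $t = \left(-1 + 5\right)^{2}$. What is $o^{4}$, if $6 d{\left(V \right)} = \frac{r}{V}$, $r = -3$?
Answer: $\frac{81450625}{16} \approx 5.0907 \cdot 10^{6}$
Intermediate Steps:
$t = 16$ ($t = 4^{2} = 16$)
$d{\left(V \right)} = - \frac{1}{2 V}$ ($d{\left(V \right)} = \frac{\left(-3\right) \frac{1}{V}}{6} = - \frac{1}{2 V}$)
$o = \frac{95}{2}$ ($o = 3 \cdot 16 - \frac{1}{2 \left(1 - \left(-1\right) 0\right)} = 48 - \frac{1}{2 \left(1 - 0\right)} = 48 - \frac{1}{2 \left(1 + 0\right)} = 48 - \frac{1}{2 \cdot 1} = 48 - \frac{1}{2} = \frac{95}{2} \approx 47.5$)
$o^{4} = \left(\frac{95}{2}\right)^{4} = \frac{81450625}{16}$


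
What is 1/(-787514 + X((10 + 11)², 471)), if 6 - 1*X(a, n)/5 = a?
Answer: -1/789689 ≈ -1.2663e-6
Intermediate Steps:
X(a, n) = 30 - 5*a
1/(-787514 + X((10 + 11)², 471)) = 1/(-787514 + (30 - 5*(10 + 11)²)) = 1/(-787514 + (30 - 5*21²)) = 1/(-787514 + (30 - 5*441)) = 1/(-787514 + (30 - 2205)) = 1/(-787514 - 2175) = 1/(-789689) = -1/789689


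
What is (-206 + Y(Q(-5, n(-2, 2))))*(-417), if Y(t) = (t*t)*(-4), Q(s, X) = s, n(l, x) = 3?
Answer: 127602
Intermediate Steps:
Y(t) = -4*t² (Y(t) = t²*(-4) = -4*t²)
(-206 + Y(Q(-5, n(-2, 2))))*(-417) = (-206 - 4*(-5)²)*(-417) = (-206 - 4*25)*(-417) = (-206 - 100)*(-417) = -306*(-417) = 127602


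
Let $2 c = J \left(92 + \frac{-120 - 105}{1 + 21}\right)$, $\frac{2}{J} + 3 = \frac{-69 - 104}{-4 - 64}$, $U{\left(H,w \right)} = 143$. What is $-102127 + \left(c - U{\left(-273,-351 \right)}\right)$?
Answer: $- \frac{34935236}{341} \approx -1.0245 \cdot 10^{5}$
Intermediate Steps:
$J = - \frac{136}{31}$ ($J = \frac{2}{-3 + \frac{-69 - 104}{-4 - 64}} = \frac{2}{-3 - \frac{173}{-68}} = \frac{2}{-3 - - \frac{173}{68}} = \frac{2}{-3 + \frac{173}{68}} = \frac{2}{- \frac{31}{68}} = 2 \left(- \frac{68}{31}\right) = - \frac{136}{31} \approx -4.3871$)
$c = - \frac{61166}{341}$ ($c = \frac{\left(- \frac{136}{31}\right) \left(92 + \frac{-120 - 105}{1 + 21}\right)}{2} = \frac{\left(- \frac{136}{31}\right) \left(92 - \frac{225}{22}\right)}{2} = \frac{\left(- \frac{136}{31}\right) \frac{1799}{22}}{2} = \frac{1}{2} \left(- \frac{122332}{341}\right) = - \frac{61166}{341} \approx -179.37$)
$-102127 + \left(c - U{\left(-273,-351 \right)}\right) = -102127 - \frac{109929}{341} = - \frac{34935236}{341}$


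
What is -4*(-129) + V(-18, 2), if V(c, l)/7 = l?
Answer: 530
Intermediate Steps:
V(c, l) = 7*l
-4*(-129) + V(-18, 2) = -4*(-129) + 7*2 = 516 + 14 = 530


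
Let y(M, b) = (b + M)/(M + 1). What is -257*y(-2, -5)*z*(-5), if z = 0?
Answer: 0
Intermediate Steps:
y(M, b) = (M + b)/(1 + M)
-257*y(-2, -5)*z*(-5) = -257*((-2 - 5)/(1 - 2))*0*(-5) = -257*(-7/(-1))*0*(-5) = -257*-1*(-7)*0*(-5) = -257*7*0*(-5) = -0*(-5) = -257*0 = 0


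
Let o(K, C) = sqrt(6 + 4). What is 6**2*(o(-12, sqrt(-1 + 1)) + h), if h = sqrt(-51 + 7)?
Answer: 36*sqrt(10) + 72*I*sqrt(11) ≈ 113.84 + 238.8*I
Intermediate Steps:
o(K, C) = sqrt(10)
h = 2*I*sqrt(11) (h = sqrt(-44) = 2*I*sqrt(11) ≈ 6.6332*I)
6**2*(o(-12, sqrt(-1 + 1)) + h) = 6**2*(sqrt(10) + 2*I*sqrt(11)) = 36*(sqrt(10) + 2*I*sqrt(11)) = 36*sqrt(10) + 72*I*sqrt(11)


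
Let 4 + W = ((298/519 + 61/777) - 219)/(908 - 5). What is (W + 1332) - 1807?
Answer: -19390468847/40460721 ≈ -479.24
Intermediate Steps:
W = -171626372/40460721 (W = -4 + ((298/519 + 61/777) - 219)/(908 - 5) = -4 + ((298*(1/519) + 61*(1/777)) - 219)/903 = -4 + ((298/519 + 61/777) - 219)*(1/903) = -4 + (29245/44807 - 219)*(1/903) = -4 - 9783488/44807*1/903 = -4 - 9783488/40460721 = -171626372/40460721 ≈ -4.2418)
(W + 1332) - 1807 = (-171626372/40460721 + 1332) - 1807 = 53722054000/40460721 - 1807 = -19390468847/40460721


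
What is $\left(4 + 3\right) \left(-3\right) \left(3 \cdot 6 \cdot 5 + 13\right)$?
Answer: $-2163$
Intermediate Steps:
$\left(4 + 3\right) \left(-3\right) \left(3 \cdot 6 \cdot 5 + 13\right) = 7 \left(-3\right) \left(18 \cdot 5 + 13\right) = - 21 \left(90 + 13\right) = \left(-21\right) 103 = -2163$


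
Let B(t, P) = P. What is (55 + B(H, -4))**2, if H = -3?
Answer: 2601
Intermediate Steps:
(55 + B(H, -4))**2 = (55 - 4)**2 = 51**2 = 2601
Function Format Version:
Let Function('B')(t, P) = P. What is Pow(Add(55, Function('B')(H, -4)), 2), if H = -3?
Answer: 2601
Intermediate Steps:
Pow(Add(55, Function('B')(H, -4)), 2) = Pow(Add(55, -4), 2) = Pow(51, 2) = 2601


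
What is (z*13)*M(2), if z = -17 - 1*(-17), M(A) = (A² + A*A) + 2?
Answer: 0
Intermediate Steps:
M(A) = 2 + 2*A² (M(A) = (A² + A²) + 2 = 2*A² + 2 = 2 + 2*A²)
z = 0 (z = -17 + 17 = 0)
(z*13)*M(2) = (0*13)*(2 + 2*2²) = 0*(2 + 2*4) = 0*(2 + 8) = 0*10 = 0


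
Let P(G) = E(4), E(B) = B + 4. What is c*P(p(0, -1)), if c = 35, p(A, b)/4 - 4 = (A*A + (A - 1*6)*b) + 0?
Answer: 280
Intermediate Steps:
p(A, b) = 16 + 4*A² + 4*b*(-6 + A) (p(A, b) = 16 + 4*((A*A + (A - 1*6)*b) + 0) = 16 + 4*((A² + (A - 6)*b) + 0) = 16 + 4*((A² + (-6 + A)*b) + 0) = 16 + 4*((A² + b*(-6 + A)) + 0) = 16 + 4*(A² + b*(-6 + A)) = 16 + (4*A² + 4*b*(-6 + A)) = 16 + 4*A² + 4*b*(-6 + A))
E(B) = 4 + B
P(G) = 8 (P(G) = 4 + 4 = 8)
c*P(p(0, -1)) = 35*8 = 280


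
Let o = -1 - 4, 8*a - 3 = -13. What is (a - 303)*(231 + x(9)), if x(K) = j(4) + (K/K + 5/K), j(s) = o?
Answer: -623104/9 ≈ -69234.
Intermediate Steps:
a = -5/4 (a = 3/8 + (1/8)*(-13) = 3/8 - 13/8 = -5/4 ≈ -1.2500)
o = -5
j(s) = -5
x(K) = -4 + 5/K (x(K) = -5 + (K/K + 5/K) = -5 + (1 + 5/K) = -4 + 5/K)
(a - 303)*(231 + x(9)) = (-5/4 - 303)*(231 + (-4 + 5/9)) = -1217*(231 + (-4 + 5*(1/9)))/4 = -1217*(231 + (-4 + 5/9))/4 = -1217*(231 - 31/9)/4 = -1217/4*2048/9 = -623104/9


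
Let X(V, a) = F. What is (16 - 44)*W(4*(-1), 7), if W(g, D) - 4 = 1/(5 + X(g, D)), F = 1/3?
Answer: -469/4 ≈ -117.25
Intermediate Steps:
F = 1/3 (F = 1*(1/3) = 1/3 ≈ 0.33333)
X(V, a) = 1/3
W(g, D) = 67/16 (W(g, D) = 4 + 1/(5 + 1/3) = 4 + 1/(16/3) = 4 + 3/16 = 67/16)
(16 - 44)*W(4*(-1), 7) = (16 - 44)*(67/16) = -28*67/16 = -469/4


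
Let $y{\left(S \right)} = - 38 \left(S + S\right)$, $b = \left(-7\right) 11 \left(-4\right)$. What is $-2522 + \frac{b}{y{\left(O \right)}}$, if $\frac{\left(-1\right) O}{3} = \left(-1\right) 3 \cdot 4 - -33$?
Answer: $- \frac{431251}{171} \approx -2521.9$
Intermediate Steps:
$O = -63$ ($O = - 3 \left(\left(-1\right) 3 \cdot 4 - -33\right) = - 3 \left(\left(-3\right) 4 + 33\right) = - 3 \left(-12 + 33\right) = \left(-3\right) 21 = -63$)
$b = 308$ ($b = \left(-77\right) \left(-4\right) = 308$)
$y{\left(S \right)} = - 76 S$ ($y{\left(S \right)} = - 38 \cdot 2 S = - 76 S$)
$-2522 + \frac{b}{y{\left(O \right)}} = -2522 + \frac{308}{\left(-76\right) \left(-63\right)} = -2522 + \frac{308}{4788} = -2522 + 308 \cdot \frac{1}{4788} = -2522 + \frac{11}{171} = - \frac{431251}{171}$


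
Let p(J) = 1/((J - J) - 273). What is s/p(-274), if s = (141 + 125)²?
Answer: -19316388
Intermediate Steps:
p(J) = -1/273 (p(J) = 1/(0 - 273) = 1/(-273) = -1/273)
s = 70756 (s = 266² = 70756)
s/p(-274) = 70756/(-1/273) = 70756*(-273) = -19316388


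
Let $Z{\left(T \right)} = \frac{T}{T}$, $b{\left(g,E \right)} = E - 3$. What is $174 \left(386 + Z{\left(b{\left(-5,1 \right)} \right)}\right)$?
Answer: $67338$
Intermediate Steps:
$b{\left(g,E \right)} = -3 + E$ ($b{\left(g,E \right)} = E - 3 = -3 + E$)
$Z{\left(T \right)} = 1$
$174 \left(386 + Z{\left(b{\left(-5,1 \right)} \right)}\right) = 174 \left(386 + 1\right) = 174 \cdot 387 = 67338$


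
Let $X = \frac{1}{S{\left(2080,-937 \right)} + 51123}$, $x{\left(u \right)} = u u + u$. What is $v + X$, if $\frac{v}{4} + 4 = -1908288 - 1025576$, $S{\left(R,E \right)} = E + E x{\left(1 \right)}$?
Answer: $- \frac{566964123263}{48312} \approx -1.1735 \cdot 10^{7}$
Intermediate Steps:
$x{\left(u \right)} = u + u^{2}$ ($x{\left(u \right)} = u^{2} + u = u + u^{2}$)
$S{\left(R,E \right)} = 3 E$ ($S{\left(R,E \right)} = E + E 1 \left(1 + 1\right) = E + E 1 \cdot 2 = E + E 2 = E + 2 E = 3 E$)
$X = \frac{1}{48312}$ ($X = \frac{1}{3 \left(-937\right) + 51123} = \frac{1}{-2811 + 51123} = \frac{1}{48312} \approx 2.0699 \cdot 10^{-5}$)
$v = -11735472$ ($v = -16 + 4 \left(-1908288 - 1025576\right) = -16 + 4 \left(-2933864\right) = -16 - 11735456 = -11735472$)
$v + X = -11735472 + \frac{1}{48312} = - \frac{566964123263}{48312}$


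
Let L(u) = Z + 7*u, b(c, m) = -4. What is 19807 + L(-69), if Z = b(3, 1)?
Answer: 19320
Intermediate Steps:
Z = -4
L(u) = -4 + 7*u
19807 + L(-69) = 19807 + (-4 + 7*(-69)) = 19807 + (-4 - 483) = 19807 - 487 = 19320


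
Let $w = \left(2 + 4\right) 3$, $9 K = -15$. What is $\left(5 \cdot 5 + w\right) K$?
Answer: $- \frac{215}{3} \approx -71.667$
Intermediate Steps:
$K = - \frac{5}{3}$ ($K = \frac{1}{9} \left(-15\right) = - \frac{5}{3} \approx -1.6667$)
$w = 18$ ($w = 6 \cdot 3 = 18$)
$\left(5 \cdot 5 + w\right) K = \left(5 \cdot 5 + 18\right) \left(- \frac{5}{3}\right) = \left(25 + 18\right) \left(- \frac{5}{3}\right) = 43 \left(- \frac{5}{3}\right) = - \frac{215}{3}$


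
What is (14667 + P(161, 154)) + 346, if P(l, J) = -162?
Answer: 14851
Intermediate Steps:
(14667 + P(161, 154)) + 346 = (14667 - 162) + 346 = 14505 + 346 = 14851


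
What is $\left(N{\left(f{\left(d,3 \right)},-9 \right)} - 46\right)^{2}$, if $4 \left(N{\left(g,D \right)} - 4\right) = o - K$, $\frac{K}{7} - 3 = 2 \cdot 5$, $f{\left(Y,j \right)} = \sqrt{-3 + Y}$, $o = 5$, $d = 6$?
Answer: $\frac{16129}{4} \approx 4032.3$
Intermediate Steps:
$K = 91$ ($K = 21 + 7 \cdot 2 \cdot 5 = 21 + 7 \cdot 10 = 21 + 70 = 91$)
$N{\left(g,D \right)} = - \frac{35}{2}$ ($N{\left(g,D \right)} = 4 + \frac{5 - 91}{4} = 4 + \frac{1}{4} \left(-86\right) = 4 - \frac{43}{2} = - \frac{35}{2}$)
$\left(N{\left(f{\left(d,3 \right)},-9 \right)} - 46\right)^{2} = \left(- \frac{35}{2} - 46\right)^{2} = \left(- \frac{127}{2}\right)^{2} = \frac{16129}{4}$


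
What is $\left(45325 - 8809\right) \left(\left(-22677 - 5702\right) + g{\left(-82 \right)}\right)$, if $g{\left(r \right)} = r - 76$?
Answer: $-1042057092$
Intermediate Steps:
$g{\left(r \right)} = -76 + r$ ($g{\left(r \right)} = r - 76 = -76 + r$)
$\left(45325 - 8809\right) \left(\left(-22677 - 5702\right) + g{\left(-82 \right)}\right) = \left(45325 - 8809\right) \left(\left(-22677 - 5702\right) - 158\right) = 36516 \left(\left(-22677 - 5702\right) - 158\right) = 36516 \left(-28379 - 158\right) = 36516 \left(-28537\right) = -1042057092$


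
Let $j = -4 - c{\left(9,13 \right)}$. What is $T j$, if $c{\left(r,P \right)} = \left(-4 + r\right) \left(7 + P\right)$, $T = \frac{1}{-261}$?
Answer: $\frac{104}{261} \approx 0.39847$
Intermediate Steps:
$T = - \frac{1}{261} \approx -0.0038314$
$j = -104$ ($j = -4 - \left(-28 - 52 + 7 \cdot 9 + 13 \cdot 9\right) = -4 - \left(-28 - 52 + 63 + 117\right) = -4 - 100 = -104$)
$T j = \left(- \frac{1}{261}\right) \left(-104\right) = \frac{104}{261}$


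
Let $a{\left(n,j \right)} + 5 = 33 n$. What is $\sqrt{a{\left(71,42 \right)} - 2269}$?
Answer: $\sqrt{69} \approx 8.3066$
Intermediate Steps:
$a{\left(n,j \right)} = -5 + 33 n$
$\sqrt{a{\left(71,42 \right)} - 2269} = \sqrt{\left(-5 + 33 \cdot 71\right) - 2269} = \sqrt{\left(-5 + 2343\right) - 2269} = \sqrt{2338 - 2269} = \sqrt{69}$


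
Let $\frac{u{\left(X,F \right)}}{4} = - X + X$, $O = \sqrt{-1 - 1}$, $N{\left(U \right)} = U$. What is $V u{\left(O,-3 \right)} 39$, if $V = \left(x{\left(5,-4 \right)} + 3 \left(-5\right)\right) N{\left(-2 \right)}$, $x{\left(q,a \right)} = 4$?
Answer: $0$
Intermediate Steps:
$O = i \sqrt{2}$ ($O = \sqrt{-2} = i \sqrt{2} \approx 1.4142 i$)
$u{\left(X,F \right)} = 0$ ($u{\left(X,F \right)} = 4 \left(- X + X\right) = 4 \cdot 0 = 0$)
$V = 22$ ($V = \left(4 + 3 \left(-5\right)\right) \left(-2\right) = \left(4 - 15\right) \left(-2\right) = \left(-11\right) \left(-2\right) = 22$)
$V u{\left(O,-3 \right)} 39 = 22 \cdot 0 \cdot 39 = 0 \cdot 39 = 0$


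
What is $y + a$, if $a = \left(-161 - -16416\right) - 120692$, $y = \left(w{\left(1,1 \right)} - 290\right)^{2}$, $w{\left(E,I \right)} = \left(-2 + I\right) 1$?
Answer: $-19756$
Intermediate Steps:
$w{\left(E,I \right)} = -2 + I$
$y = 84681$ ($y = \left(\left(-2 + 1\right) - 290\right)^{2} = \left(-1 - 290\right)^{2} = \left(-291\right)^{2} = 84681$)
$a = -104437$ ($a = \left(-161 + 16416\right) - 120692 = 16255 - 120692 = -104437$)
$y + a = 84681 - 104437 = -19756$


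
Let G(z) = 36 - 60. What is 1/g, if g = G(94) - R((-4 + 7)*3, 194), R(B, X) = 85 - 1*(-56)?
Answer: -1/165 ≈ -0.0060606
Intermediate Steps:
G(z) = -24
R(B, X) = 141 (R(B, X) = 85 + 56 = 141)
g = -165 (g = -24 - 1*141 = -24 - 141 = -165)
1/g = 1/(-165) = -1/165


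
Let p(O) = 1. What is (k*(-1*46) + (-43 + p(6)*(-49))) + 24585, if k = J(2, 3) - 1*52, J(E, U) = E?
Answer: 26793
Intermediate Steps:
k = -50 (k = 2 - 1*52 = 2 - 52 = -50)
(k*(-1*46) + (-43 + p(6)*(-49))) + 24585 = (-(-50)*46 + (-43 + 1*(-49))) + 24585 = (-50*(-46) + (-43 - 49)) + 24585 = (2300 - 92) + 24585 = 2208 + 24585 = 26793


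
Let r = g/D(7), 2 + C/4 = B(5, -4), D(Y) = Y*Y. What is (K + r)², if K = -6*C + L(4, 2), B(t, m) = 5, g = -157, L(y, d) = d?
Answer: 12866569/2401 ≈ 5358.8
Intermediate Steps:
D(Y) = Y²
C = 12 (C = -8 + 4*5 = -8 + 20 = 12)
r = -157/49 (r = -157/(7²) = -157/49 ≈ -3.2041)
K = -70 (K = -6*12 + 2 = -72 + 2 = -70)
(K + r)² = (-70 - 157/49)² = (-3587/49)² = 12866569/2401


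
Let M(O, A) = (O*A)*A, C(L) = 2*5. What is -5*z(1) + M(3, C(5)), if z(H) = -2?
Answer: 310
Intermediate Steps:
C(L) = 10
M(O, A) = O*A² (M(O, A) = (A*O)*A = O*A²)
-5*z(1) + M(3, C(5)) = -5*(-2) + 3*10² = 10 + 3*100 = 10 + 300 = 310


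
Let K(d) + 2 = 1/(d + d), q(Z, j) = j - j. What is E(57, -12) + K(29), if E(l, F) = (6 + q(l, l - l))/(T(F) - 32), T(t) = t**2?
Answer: -3133/1624 ≈ -1.9292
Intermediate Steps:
q(Z, j) = 0
K(d) = -2 + 1/(2*d) (K(d) = -2 + 1/(d + d) = -2 + 1/(2*d))
E(l, F) = 6/(-32 + F**2) (E(l, F) = (6 + 0)/(F**2 - 32) = 6/(-32 + F**2))
E(57, -12) + K(29) = 6/(-32 + (-12)**2) + (-2 + (1/2)/29) = 6/(-32 + 144) + (-2 + (1/2)*(1/29)) = 6/112 + (-2 + 1/58) = 6*(1/112) - 115/58 = 3/56 - 115/58 = -3133/1624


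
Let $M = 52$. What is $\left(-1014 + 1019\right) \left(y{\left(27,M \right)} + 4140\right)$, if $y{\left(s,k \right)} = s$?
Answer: $20835$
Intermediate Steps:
$\left(-1014 + 1019\right) \left(y{\left(27,M \right)} + 4140\right) = \left(-1014 + 1019\right) \left(27 + 4140\right) = 5 \cdot 4167 = 20835$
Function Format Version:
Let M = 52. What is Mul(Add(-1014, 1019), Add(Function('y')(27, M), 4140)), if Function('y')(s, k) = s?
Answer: 20835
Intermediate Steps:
Mul(Add(-1014, 1019), Add(Function('y')(27, M), 4140)) = Mul(Add(-1014, 1019), Add(27, 4140)) = Mul(5, 4167) = 20835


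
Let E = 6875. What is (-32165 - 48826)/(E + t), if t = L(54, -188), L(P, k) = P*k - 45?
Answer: 80991/3322 ≈ 24.380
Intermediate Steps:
L(P, k) = -45 + P*k
t = -10197 (t = -45 + 54*(-188) = -45 - 10152 = -10197)
(-32165 - 48826)/(E + t) = (-32165 - 48826)/(6875 - 10197) = -80991/(-3322) = -80991*(-1/3322) = 80991/3322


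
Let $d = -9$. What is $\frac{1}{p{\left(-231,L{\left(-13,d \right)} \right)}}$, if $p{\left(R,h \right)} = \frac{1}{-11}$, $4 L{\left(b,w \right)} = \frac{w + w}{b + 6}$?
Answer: $-11$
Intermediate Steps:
$L{\left(b,w \right)} = \frac{w}{2 \left(6 + b\right)}$ ($L{\left(b,w \right)} = \frac{\left(w + w\right) \frac{1}{b + 6}}{4} = \frac{2 w \frac{1}{6 + b}}{4} = \frac{w}{2 \left(6 + b\right)}$)
$p{\left(R,h \right)} = - \frac{1}{11}$
$\frac{1}{p{\left(-231,L{\left(-13,d \right)} \right)}} = \frac{1}{- \frac{1}{11}} = -11$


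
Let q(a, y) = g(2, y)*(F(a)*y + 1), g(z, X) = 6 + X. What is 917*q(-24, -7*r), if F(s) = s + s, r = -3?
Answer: -24932313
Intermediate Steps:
F(s) = 2*s
q(a, y) = (1 + 2*a*y)*(6 + y) (q(a, y) = (6 + y)*((2*a)*y + 1) = (6 + y)*(2*a*y + 1) = (6 + y)*(1 + 2*a*y) = (1 + 2*a*y)*(6 + y))
917*q(-24, -7*r) = 917*((1 + 2*(-24)*(-7*(-3)))*(6 - 7*(-3))) = 917*((1 + 2*(-24)*21)*(6 + 21)) = 917*((1 - 1008)*27) = 917*(-1007*27) = 917*(-27189) = -24932313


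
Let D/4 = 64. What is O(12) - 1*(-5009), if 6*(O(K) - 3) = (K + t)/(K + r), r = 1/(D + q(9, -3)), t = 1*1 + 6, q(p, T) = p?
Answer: 95664067/19086 ≈ 5012.3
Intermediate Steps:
D = 256 (D = 4*64 = 256)
t = 7 (t = 1 + 6 = 7)
r = 1/265 (r = 1/(256 + 9) = 1/265 ≈ 0.0037736)
O(K) = 3 + (7 + K)/(6*(1/265 + K)) (O(K) = 3 + ((K + 7)/(K + 1/265))/6 = 3 + ((7 + K)/(1/265 + K))/6 = 3 + (7 + K)/(6*(1/265 + K)))
O(12) - 1*(-5009) = (1873 + 5035*12)/(6*(1 + 265*12)) - 1*(-5009) = (1873 + 60420)/(6*(1 + 3180)) + 5009 = (⅙)*62293/3181 + 5009 = (⅙)*(1/3181)*62293 + 5009 = 62293/19086 + 5009 = 95664067/19086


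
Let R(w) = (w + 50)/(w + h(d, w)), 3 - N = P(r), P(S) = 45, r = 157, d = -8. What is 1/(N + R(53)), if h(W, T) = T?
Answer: -106/4349 ≈ -0.024373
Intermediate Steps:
N = -42 (N = 3 - 1*45 = 3 - 45 = -42)
R(w) = (50 + w)/(2*w) (R(w) = (w + 50)/(w + w) = (50 + w)/((2*w)) = (50 + w)*(1/(2*w)) = (50 + w)/(2*w))
1/(N + R(53)) = 1/(-42 + (1/2)*(50 + 53)/53) = 1/(-42 + (1/2)*(1/53)*103) = 1/(-42 + 103/106) = 1/(-4349/106) = -106/4349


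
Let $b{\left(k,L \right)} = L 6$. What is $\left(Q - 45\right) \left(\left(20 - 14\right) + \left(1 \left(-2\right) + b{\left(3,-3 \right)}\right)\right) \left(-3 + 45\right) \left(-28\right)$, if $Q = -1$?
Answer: $-757344$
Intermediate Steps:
$b{\left(k,L \right)} = 6 L$
$\left(Q - 45\right) \left(\left(20 - 14\right) + \left(1 \left(-2\right) + b{\left(3,-3 \right)}\right)\right) \left(-3 + 45\right) \left(-28\right) = \left(-1 - 45\right) \left(\left(20 - 14\right) + \left(1 \left(-2\right) + 6 \left(-3\right)\right)\right) \left(-3 + 45\right) \left(-28\right) = \left(-1 - 45\right) \left(6 - 20\right) 42 \left(-28\right) = - 46 \left(6 - 20\right) 42 \left(-28\right) = - 46 \left(\left(-14\right) 42\right) \left(-28\right) = \left(-46\right) \left(-588\right) \left(-28\right) = 27048 \left(-28\right) = -757344$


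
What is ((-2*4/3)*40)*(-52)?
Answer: 16640/3 ≈ 5546.7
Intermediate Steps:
((-2*4/3)*40)*(-52) = (-8*1/3*40)*(-52) = -8/3*40*(-52) = -320/3*(-52) = 16640/3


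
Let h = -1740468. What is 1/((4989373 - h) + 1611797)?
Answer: 1/8341638 ≈ 1.1988e-7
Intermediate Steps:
1/((4989373 - h) + 1611797) = 1/((4989373 - 1*(-1740468)) + 1611797) = 1/((4989373 + 1740468) + 1611797) = 1/(6729841 + 1611797) = 1/8341638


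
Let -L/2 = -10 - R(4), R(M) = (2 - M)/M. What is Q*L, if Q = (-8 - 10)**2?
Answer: 6156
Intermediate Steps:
R(M) = (2 - M)/M
Q = 324 (Q = (-18)**2 = 324)
L = 19 (L = -2*(-10 - (2 - 1*4)/4) = -2*(-10 - (2 - 4)/4) = -2*(-10 - (-2)/4) = -2*(-10 - 1*(-1/2)) = -2*(-10 + 1/2) = -2*(-19/2) = 19)
Q*L = 324*19 = 6156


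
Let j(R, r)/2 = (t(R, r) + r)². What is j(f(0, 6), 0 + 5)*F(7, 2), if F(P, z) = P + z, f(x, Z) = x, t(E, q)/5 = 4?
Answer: 11250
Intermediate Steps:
t(E, q) = 20 (t(E, q) = 5*4 = 20)
j(R, r) = 2*(20 + r)²
j(f(0, 6), 0 + 5)*F(7, 2) = (2*(20 + (0 + 5))²)*(7 + 2) = (2*(20 + 5)²)*9 = (2*25²)*9 = (2*625)*9 = 1250*9 = 11250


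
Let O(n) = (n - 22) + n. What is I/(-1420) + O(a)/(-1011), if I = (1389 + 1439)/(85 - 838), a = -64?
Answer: 13604009/90085155 ≈ 0.15101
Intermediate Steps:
I = -2828/753 (I = 2828/(-753) = 2828*(-1/753) = -2828/753 ≈ -3.7556)
O(n) = -22 + 2*n (O(n) = (-22 + n) + n = -22 + 2*n)
I/(-1420) + O(a)/(-1011) = -2828/753/(-1420) + (-22 + 2*(-64))/(-1011) = -2828/753*(-1/1420) + (-22 - 128)*(-1/1011) = 707/267315 - 150*(-1/1011) = 707/267315 + 50/337 = 13604009/90085155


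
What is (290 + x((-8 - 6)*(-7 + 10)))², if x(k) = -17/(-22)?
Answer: 40921609/484 ≈ 84549.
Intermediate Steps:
x(k) = 17/22 (x(k) = -17*(-1/22) = 17/22)
(290 + x((-8 - 6)*(-7 + 10)))² = (290 + 17/22)² = (6397/22)² = 40921609/484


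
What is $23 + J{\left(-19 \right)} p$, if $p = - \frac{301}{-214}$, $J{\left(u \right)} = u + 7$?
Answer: $\frac{655}{107} \approx 6.1215$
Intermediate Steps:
$J{\left(u \right)} = 7 + u$
$p = \frac{301}{214}$ ($p = \left(-301\right) \left(- \frac{1}{214}\right) = \frac{301}{214} \approx 1.4065$)
$23 + J{\left(-19 \right)} p = 23 + \left(7 - 19\right) \frac{301}{214} = 23 - \frac{1806}{107} = \frac{655}{107}$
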